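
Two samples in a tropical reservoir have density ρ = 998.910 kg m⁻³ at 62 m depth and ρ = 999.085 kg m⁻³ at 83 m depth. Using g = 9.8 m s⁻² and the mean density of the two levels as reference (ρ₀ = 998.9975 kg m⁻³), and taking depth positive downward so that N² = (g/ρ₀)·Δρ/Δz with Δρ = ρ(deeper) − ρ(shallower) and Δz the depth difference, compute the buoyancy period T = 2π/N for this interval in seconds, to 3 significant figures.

Δρ = 999.085 − 998.910 = 0.175 kg m⁻³ over Δz = 83 − 62 = 21 m.
N² = (9.8/998.9975) × (0.175/21) = 8.1749 × 10⁻⁵ s⁻².
N = √(8.1749 × 10⁻⁵) = 9.0415 × 10⁻³ rad s⁻¹, so T = 2π/N = 694.93 s ≈ 695 s.

695 s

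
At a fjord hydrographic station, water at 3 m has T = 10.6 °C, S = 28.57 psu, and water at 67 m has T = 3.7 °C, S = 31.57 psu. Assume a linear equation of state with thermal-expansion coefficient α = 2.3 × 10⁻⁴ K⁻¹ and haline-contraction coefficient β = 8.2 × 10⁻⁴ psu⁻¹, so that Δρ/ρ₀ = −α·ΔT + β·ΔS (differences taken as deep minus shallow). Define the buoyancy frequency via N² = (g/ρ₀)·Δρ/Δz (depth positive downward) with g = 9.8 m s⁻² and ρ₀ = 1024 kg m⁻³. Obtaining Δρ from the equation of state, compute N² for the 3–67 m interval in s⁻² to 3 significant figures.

ΔT = -6.9 K, ΔS = +3.00 psu (deep − shallow).
Δρ/ρ₀ = −αΔT + βΔS = 1.587 × 10⁻³ + 2.46 × 10⁻³ = 4.047 × 10⁻³, so Δρ ≈ 4.144 kg m⁻³.
N² = (g/ρ₀)·Δρ/Δz = g·(Δρ/ρ₀)/Δz = 9.8 × 4.047 × 10⁻³ / 64 = 6.1970 × 10⁻⁴ s⁻² ≈ 6.20 × 10⁻⁴ s⁻².

6.20 × 10⁻⁴ s⁻²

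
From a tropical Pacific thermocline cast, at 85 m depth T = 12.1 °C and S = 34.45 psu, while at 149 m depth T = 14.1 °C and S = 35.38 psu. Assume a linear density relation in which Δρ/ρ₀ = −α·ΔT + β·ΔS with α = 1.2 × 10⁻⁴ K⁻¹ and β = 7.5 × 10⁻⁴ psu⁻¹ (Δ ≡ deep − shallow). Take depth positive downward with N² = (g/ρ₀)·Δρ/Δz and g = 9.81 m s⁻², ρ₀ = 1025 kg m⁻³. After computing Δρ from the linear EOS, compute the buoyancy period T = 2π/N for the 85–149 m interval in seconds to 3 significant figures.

ΔT = +2.0 K, ΔS = +0.93 psu (deep − shallow).
Δρ/ρ₀ = −αΔT + βΔS = -2.40 × 10⁻⁴ + 6.975 × 10⁻⁴ = 4.575 × 10⁻⁴, so Δρ ≈ 0.4689 kg m⁻³.
N² = (g/ρ₀)·Δρ/Δz = g·(Δρ/ρ₀)/Δz = 9.81 × 4.575 × 10⁻⁴ / 64 = 7.0126 × 10⁻⁵ s⁻².
N = √(7.0126 × 10⁻⁵) = 8.3741 × 10⁻³ rad s⁻¹ → T = 2π/N = 750.31 s ≈ 750 s.

750 s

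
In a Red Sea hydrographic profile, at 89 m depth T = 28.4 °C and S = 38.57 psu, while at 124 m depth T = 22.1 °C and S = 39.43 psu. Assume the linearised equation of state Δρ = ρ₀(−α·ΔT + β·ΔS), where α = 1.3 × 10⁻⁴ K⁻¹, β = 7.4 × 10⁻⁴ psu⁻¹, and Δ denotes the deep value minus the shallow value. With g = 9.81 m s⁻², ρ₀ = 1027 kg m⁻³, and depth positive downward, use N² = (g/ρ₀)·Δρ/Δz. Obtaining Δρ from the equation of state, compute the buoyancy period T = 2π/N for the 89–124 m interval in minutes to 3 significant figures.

5.18 min

ΔT = -6.3 K, ΔS = +0.86 psu (deep − shallow).
Δρ/ρ₀ = −αΔT + βΔS = 8.19 × 10⁻⁴ + 6.364 × 10⁻⁴ = 1.4554 × 10⁻³, so Δρ ≈ 1.495 kg m⁻³.
N² = (g/ρ₀)·Δρ/Δz = g·(Δρ/ρ₀)/Δz = 9.81 × 1.4554 × 10⁻³ / 35 = 4.0793 × 10⁻⁴ s⁻².
N = √(4.0793 × 10⁻⁴) = 0.020197 rad s⁻¹ → T = 2π/N = 311.09 s = 5.1848 min ≈ 5.18 min.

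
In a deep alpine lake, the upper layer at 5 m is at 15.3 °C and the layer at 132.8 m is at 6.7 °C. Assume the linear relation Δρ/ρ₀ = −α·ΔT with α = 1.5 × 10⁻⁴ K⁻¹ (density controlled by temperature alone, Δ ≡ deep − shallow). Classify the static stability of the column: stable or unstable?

stable

ΔT = 6.7 − 15.3 = -8.6 K, so Δρ/ρ₀ = −αΔT = 1.29 × 10⁻³.
Δρ/ρ₀ > 0, so Δρ > 0: deeper water is denser → statically stable.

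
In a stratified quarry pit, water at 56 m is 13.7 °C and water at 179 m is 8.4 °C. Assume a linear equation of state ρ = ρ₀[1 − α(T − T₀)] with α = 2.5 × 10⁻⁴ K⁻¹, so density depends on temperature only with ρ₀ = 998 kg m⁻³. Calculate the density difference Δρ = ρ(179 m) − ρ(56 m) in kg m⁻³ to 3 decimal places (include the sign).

ΔT = -5.3 K, Δρ/ρ₀ = −αΔT = 1.325 × 10⁻³.
Δρ = 998 × (1.325 × 10⁻³) = +1.322 kg m⁻³.
Positive Δρ: denser below, stable.

+1.322 kg m⁻³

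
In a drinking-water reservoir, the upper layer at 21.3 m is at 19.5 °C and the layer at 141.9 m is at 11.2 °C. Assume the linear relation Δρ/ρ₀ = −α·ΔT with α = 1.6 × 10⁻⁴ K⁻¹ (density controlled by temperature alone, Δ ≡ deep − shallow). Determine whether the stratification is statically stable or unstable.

stable

ΔT = 11.2 − 19.5 = -8.3 K, so Δρ/ρ₀ = −αΔT = 1.328 × 10⁻³.
Δρ/ρ₀ > 0, so Δρ > 0: deeper water is denser → statically stable.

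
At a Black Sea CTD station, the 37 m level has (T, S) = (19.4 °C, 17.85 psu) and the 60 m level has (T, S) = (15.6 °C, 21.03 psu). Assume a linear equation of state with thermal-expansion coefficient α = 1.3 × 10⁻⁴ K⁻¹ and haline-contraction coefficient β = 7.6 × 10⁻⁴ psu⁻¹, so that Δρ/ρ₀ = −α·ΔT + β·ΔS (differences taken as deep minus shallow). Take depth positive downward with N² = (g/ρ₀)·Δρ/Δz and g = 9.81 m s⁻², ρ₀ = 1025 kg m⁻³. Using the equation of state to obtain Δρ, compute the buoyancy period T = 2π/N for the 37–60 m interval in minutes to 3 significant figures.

2.97 min

ΔT = -3.8 K, ΔS = +3.18 psu (deep − shallow).
Δρ/ρ₀ = −αΔT + βΔS = 4.94 × 10⁻⁴ + 2.4168 × 10⁻³ = 2.9108 × 10⁻³, so Δρ ≈ 2.984 kg m⁻³.
N² = (g/ρ₀)·Δρ/Δz = g·(Δρ/ρ₀)/Δz = 9.81 × 2.9108 × 10⁻³ / 23 = 1.2415 × 10⁻³ s⁻².
N = √(1.2415 × 10⁻³) = 0.035235 rad s⁻¹ → T = 2π/N = 178.32 s = 2.9720 min ≈ 2.97 min.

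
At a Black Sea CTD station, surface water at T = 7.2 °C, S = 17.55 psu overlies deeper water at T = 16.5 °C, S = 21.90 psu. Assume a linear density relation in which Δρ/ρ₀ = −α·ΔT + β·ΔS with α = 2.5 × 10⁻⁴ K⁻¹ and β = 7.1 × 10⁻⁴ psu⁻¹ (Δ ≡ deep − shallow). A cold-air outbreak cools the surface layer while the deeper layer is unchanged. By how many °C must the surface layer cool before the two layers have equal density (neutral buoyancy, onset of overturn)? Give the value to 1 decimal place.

Neutral buoyancy requires Δρ = 0, i.e. −α(T_deep − T_surf′) + β(S_deep − S_surf) = 0.
T_surf′ = T_deep − (β/α)·ΔS = 16.5 − (7.1 × 10⁻⁴/2.5 × 10⁻⁴)·(+4.35) = 4.146 °C.
Cooling required: 7.2 − (4.146) = 3.054 °C.

3.1 °C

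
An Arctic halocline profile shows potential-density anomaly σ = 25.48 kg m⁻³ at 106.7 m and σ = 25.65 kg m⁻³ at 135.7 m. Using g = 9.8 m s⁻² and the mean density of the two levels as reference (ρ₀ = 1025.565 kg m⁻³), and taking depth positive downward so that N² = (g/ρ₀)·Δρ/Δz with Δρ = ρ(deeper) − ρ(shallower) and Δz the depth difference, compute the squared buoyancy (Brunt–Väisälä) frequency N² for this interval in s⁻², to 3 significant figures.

5.60 × 10⁻⁵ s⁻²

Δρ = 1025.65 − 1025.48 = 0.17 kg m⁻³ over Δz = 135.7 − 106.7 = 29 m.
N² = (9.8/1025.565) × (0.17/29) = 5.6016 × 10⁻⁵ s⁻² ≈ 5.60 × 10⁻⁵ s⁻².
N² > 0, so the interval is statically stable.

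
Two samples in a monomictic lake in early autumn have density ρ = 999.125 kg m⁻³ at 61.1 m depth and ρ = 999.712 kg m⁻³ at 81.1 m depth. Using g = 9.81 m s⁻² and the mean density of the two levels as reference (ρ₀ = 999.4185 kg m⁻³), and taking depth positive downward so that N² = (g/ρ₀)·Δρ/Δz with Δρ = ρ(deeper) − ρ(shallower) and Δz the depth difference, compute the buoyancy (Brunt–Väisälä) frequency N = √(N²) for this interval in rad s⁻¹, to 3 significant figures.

0.0170 rad s⁻¹

Δρ = 999.712 − 999.125 = 0.587 kg m⁻³ over Δz = 81.1 − 61.1 = 20 m.
N² = (9.81/999.4185) × (0.587/20) = 2.8809 × 10⁻⁴ s⁻².
N = √(2.8809 × 10⁻⁴) = 0.016973 rad s⁻¹ ≈ 0.0170 rad s⁻¹.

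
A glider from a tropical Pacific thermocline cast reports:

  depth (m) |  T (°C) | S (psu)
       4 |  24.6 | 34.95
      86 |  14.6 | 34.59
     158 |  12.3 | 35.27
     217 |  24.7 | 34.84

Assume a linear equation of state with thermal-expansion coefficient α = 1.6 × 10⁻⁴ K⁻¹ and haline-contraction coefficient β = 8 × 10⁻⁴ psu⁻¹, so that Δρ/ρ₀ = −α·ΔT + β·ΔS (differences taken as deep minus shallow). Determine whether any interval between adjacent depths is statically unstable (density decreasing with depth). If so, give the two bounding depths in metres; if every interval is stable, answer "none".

Evaluate Δρ/ρ₀ = −αΔT + βΔS across each adjacent pair:
  4–86 m: −αΔT+βΔS = −(1.6 × 10⁻⁴)(-10.0)+(8 × 10⁻⁴)(-0.36) = 1.3 × 10⁻³ → stable
  86–158 m: −αΔT+βΔS = −(1.6 × 10⁻⁴)(-2.3)+(8 × 10⁻⁴)(+0.68) = 9.1 × 10⁻⁴ → stable
  158–217 m: −αΔT+βΔS = −(1.6 × 10⁻⁴)(+12.4)+(8 × 10⁻⁴)(-0.43) = -2.3 × 10⁻³ → UNSTABLE
The 158–217 m interval has Δρ < 0: lighter water underlies denser water.

158–217 m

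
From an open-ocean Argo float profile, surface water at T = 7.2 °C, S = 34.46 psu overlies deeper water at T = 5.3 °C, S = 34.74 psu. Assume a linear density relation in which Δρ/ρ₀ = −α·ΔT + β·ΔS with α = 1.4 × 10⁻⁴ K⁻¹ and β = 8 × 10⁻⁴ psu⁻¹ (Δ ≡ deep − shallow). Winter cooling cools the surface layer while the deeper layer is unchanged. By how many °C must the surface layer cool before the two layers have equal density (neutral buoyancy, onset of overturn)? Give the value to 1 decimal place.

Neutral buoyancy requires Δρ = 0, i.e. −α(T_deep − T_surf′) + β(S_deep − S_surf) = 0.
T_surf′ = T_deep − (β/α)·ΔS = 5.3 − (8 × 10⁻⁴/1.4 × 10⁻⁴)·(+0.28) = 3.700 °C.
Cooling required: 7.2 − (3.700) = 3.500 °C.

3.5 °C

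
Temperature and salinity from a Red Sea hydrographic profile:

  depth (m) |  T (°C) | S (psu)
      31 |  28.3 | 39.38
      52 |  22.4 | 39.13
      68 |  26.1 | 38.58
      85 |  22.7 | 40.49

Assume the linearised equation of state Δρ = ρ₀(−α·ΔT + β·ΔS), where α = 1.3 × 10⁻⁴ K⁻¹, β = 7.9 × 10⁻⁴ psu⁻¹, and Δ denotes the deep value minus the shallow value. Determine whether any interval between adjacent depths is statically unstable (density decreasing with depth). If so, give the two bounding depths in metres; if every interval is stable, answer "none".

Evaluate Δρ/ρ₀ = −αΔT + βΔS across each adjacent pair:
  31–52 m: −αΔT+βΔS = −(1.3 × 10⁻⁴)(-5.9)+(7.9 × 10⁻⁴)(-0.25) = 5.7 × 10⁻⁴ → stable
  52–68 m: −αΔT+βΔS = −(1.3 × 10⁻⁴)(+3.7)+(7.9 × 10⁻⁴)(-0.55) = -9.2 × 10⁻⁴ → UNSTABLE
  68–85 m: −αΔT+βΔS = −(1.3 × 10⁻⁴)(-3.4)+(7.9 × 10⁻⁴)(+1.91) = 2.0 × 10⁻³ → stable
The 52–68 m interval has Δρ < 0: lighter water underlies denser water.

52–68 m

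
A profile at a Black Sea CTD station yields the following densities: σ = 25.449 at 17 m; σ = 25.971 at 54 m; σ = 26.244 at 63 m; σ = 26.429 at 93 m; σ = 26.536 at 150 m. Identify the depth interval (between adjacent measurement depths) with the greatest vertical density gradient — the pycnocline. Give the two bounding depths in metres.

54–63 m

Compute the density gradient over each adjacent pair:
  17–54 m: Δρ/Δz = 0.522/37 = 0.014 kg m⁻⁴
  54–63 m: Δρ/Δz = 0.273/9 = 0.030 kg m⁻⁴
  63–93 m: Δρ/Δz = 0.185/30 = 6.2 × 10⁻³ kg m⁻⁴
  93–150 m: Δρ/Δz = 0.107/57 = 1.9 × 10⁻³ kg m⁻⁴
The largest gradient is in the 54–63 m interval — the pycnocline.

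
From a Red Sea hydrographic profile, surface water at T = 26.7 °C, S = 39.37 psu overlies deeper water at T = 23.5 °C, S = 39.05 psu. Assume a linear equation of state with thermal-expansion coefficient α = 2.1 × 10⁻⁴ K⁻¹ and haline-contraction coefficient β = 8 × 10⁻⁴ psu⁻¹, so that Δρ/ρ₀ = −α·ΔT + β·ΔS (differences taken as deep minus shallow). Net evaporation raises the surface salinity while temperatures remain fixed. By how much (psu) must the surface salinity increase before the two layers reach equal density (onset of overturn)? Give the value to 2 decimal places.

Neutral buoyancy requires −α(T_deep − T_surf) + β(S_deep − S_surf′) = 0.
S_surf′ = S_deep − (α/β)·ΔT = 39.05 − (2.1 × 10⁻⁴/8 × 10⁻⁴)·(-3.2) = 39.8900 psu.
Increase required: 39.8900 − 39.37 = 0.5200 psu.

0.52 psu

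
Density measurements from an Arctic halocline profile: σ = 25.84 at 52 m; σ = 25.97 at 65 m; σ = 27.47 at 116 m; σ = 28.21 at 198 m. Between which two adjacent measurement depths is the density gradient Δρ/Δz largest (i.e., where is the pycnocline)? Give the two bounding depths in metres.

Compute the density gradient over each adjacent pair:
  52–65 m: Δρ/Δz = 0.13/13 = 0.010 kg m⁻⁴
  65–116 m: Δρ/Δz = 1.50/51 = 0.029 kg m⁻⁴
  116–198 m: Δρ/Δz = 0.74/82 = 9.0 × 10⁻³ kg m⁻⁴
The largest gradient is in the 65–116 m interval — the pycnocline.

65–116 m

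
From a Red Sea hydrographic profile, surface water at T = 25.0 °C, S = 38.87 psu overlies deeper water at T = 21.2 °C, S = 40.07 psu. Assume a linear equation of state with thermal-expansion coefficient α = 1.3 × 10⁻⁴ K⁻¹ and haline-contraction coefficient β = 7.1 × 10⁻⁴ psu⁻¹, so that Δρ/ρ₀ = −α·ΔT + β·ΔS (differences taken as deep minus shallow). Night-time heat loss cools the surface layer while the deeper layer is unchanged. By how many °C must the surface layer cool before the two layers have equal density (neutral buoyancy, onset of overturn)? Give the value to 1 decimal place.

Neutral buoyancy requires Δρ = 0, i.e. −α(T_deep − T_surf′) + β(S_deep − S_surf) = 0.
T_surf′ = T_deep − (β/α)·ΔS = 21.2 − (7.1 × 10⁻⁴/1.3 × 10⁻⁴)·(+1.20) = 14.646 °C.
Cooling required: 25.0 − (14.646) = 10.354 °C.

10.4 °C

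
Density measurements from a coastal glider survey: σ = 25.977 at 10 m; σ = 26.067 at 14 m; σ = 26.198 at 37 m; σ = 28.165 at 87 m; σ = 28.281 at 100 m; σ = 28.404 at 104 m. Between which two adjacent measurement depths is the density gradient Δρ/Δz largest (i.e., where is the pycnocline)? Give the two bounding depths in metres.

37–87 m

Compute the density gradient over each adjacent pair:
  10–14 m: Δρ/Δz = 0.090/4 = 0.022 kg m⁻⁴
  14–37 m: Δρ/Δz = 0.131/23 = 5.7 × 10⁻³ kg m⁻⁴
  37–87 m: Δρ/Δz = 1.967/50 = 0.039 kg m⁻⁴
  87–100 m: Δρ/Δz = 0.116/13 = 8.9 × 10⁻³ kg m⁻⁴
  100–104 m: Δρ/Δz = 0.123/4 = 0.031 kg m⁻⁴
The largest gradient is in the 37–87 m interval — the pycnocline.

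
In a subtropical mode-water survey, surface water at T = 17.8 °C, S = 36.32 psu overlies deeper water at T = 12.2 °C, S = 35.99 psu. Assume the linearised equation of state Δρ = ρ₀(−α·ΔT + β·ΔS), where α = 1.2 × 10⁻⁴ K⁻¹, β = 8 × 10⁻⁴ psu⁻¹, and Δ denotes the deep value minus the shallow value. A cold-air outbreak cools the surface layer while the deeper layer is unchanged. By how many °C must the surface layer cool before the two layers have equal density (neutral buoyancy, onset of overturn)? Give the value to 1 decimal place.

3.4 °C

Neutral buoyancy requires Δρ = 0, i.e. −α(T_deep − T_surf′) + β(S_deep − S_surf) = 0.
T_surf′ = T_deep − (β/α)·ΔS = 12.2 − (8 × 10⁻⁴/1.2 × 10⁻⁴)·(-0.33) = 14.400 °C.
Cooling required: 17.8 − (14.400) = 3.400 °C.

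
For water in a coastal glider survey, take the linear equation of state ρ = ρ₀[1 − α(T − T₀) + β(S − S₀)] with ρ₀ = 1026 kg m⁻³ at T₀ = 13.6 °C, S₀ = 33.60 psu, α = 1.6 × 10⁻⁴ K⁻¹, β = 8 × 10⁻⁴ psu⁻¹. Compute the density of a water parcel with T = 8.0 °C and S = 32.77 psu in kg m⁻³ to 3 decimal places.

T − T₀ = -5.6 K, S − S₀ = -0.83 psu.
Bracket = 1 − α·(-5.6) + β·(-0.83) = 1 + (2.32 × 10⁻⁴) = 1.0002320.
ρ = 1026 × 1.0002320 = 1026.238 kg m⁻³.

1026.238 kg m⁻³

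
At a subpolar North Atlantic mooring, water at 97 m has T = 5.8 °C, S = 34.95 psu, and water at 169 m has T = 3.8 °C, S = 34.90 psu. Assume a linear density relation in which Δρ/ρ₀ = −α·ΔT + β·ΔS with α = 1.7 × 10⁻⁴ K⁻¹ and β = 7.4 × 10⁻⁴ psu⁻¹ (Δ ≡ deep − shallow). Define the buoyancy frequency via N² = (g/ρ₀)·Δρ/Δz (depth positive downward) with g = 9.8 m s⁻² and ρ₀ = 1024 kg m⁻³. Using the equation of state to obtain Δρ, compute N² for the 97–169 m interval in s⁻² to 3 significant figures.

ΔT = -2.0 K, ΔS = -0.05 psu (deep − shallow).
Δρ/ρ₀ = −αΔT + βΔS = 3.40 × 10⁻⁴ − 3.70 × 10⁻⁵ = 3.03 × 10⁻⁴, so Δρ ≈ 0.3103 kg m⁻³.
N² = (g/ρ₀)·Δρ/Δz = g·(Δρ/ρ₀)/Δz = 9.8 × 3.03 × 10⁻⁴ / 72 = 4.1242 × 10⁻⁵ s⁻² ≈ 4.12 × 10⁻⁵ s⁻².

4.12 × 10⁻⁵ s⁻²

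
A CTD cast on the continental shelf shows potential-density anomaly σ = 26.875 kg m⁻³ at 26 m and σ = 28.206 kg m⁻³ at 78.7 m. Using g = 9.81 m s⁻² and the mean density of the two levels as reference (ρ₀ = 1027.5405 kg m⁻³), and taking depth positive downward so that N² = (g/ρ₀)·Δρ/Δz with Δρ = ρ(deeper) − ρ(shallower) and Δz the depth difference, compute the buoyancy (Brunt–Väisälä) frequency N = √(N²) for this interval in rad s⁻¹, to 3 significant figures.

0.0155 rad s⁻¹

Δρ = 1028.206 − 1026.875 = 1.331 kg m⁻³ over Δz = 78.7 − 26 = 52.7 m.
N² = (9.81/1027.5405) × (1.331/52.7) = 2.4112 × 10⁻⁴ s⁻².
N = √(2.4112 × 10⁻⁴) = 0.015528 rad s⁻¹ ≈ 0.0155 rad s⁻¹.
A positive N² confirms static stability across the interval.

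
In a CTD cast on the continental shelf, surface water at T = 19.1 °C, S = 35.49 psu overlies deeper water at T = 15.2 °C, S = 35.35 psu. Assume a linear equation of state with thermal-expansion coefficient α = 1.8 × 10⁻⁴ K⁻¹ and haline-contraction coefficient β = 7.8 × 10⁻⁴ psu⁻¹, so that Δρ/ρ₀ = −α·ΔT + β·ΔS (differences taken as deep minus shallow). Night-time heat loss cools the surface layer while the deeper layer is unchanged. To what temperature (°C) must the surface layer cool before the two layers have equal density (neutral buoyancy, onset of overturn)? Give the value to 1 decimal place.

15.8 °C

Neutral buoyancy requires Δρ = 0, i.e. −α(T_deep − T_surf′) + β(S_deep − S_surf) = 0.
T_surf′ = T_deep − (β/α)·ΔS = 15.2 − (7.8 × 10⁻⁴/1.8 × 10⁻⁴)·(-0.14) = 15.807 °C.
Cooling required: 19.1 − (15.807) = 3.293 °C.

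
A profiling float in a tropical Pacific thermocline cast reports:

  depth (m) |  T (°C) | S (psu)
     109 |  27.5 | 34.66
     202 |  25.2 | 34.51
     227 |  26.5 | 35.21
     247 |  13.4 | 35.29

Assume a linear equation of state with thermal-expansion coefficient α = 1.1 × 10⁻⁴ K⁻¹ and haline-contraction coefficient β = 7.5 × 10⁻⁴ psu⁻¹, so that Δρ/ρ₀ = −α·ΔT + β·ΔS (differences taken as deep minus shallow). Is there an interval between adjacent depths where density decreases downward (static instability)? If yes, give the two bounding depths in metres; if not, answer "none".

none

Evaluate Δρ/ρ₀ = −αΔT + βΔS across each adjacent pair:
  109–202 m: −αΔT+βΔS = −(1.1 × 10⁻⁴)(-2.3)+(7.5 × 10⁻⁴)(-0.15) = 1.4 × 10⁻⁴ → stable
  202–227 m: −αΔT+βΔS = −(1.1 × 10⁻⁴)(+1.3)+(7.5 × 10⁻⁴)(+0.70) = 3.8 × 10⁻⁴ → stable
  227–247 m: −αΔT+βΔS = −(1.1 × 10⁻⁴)(-13.1)+(7.5 × 10⁻⁴)(+0.08) = 1.5 × 10⁻³ → stable
Every interval has Δρ > 0: the column is stably stratified throughout.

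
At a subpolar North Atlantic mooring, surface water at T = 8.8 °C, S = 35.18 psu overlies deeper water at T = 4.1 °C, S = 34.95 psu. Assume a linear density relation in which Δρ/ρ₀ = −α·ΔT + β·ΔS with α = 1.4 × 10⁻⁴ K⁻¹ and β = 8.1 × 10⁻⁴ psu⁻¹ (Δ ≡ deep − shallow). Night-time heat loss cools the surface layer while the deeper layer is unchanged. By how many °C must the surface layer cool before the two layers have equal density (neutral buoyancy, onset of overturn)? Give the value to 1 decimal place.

Neutral buoyancy requires Δρ = 0, i.e. −α(T_deep − T_surf′) + β(S_deep − S_surf) = 0.
T_surf′ = T_deep − (β/α)·ΔS = 4.1 − (8.1 × 10⁻⁴/1.4 × 10⁻⁴)·(-0.23) = 5.431 °C.
Cooling required: 8.8 − (5.431) = 3.369 °C.

3.4 °C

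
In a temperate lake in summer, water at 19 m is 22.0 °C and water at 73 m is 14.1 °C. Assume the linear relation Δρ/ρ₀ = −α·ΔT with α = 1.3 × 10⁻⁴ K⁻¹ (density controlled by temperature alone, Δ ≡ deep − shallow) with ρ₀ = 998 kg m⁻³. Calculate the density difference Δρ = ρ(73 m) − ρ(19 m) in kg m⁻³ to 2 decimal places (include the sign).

ΔT = -7.9 K, Δρ/ρ₀ = −αΔT = 1.027 × 10⁻³.
Δρ = 998 × (1.027 × 10⁻³) = +1.02 kg m⁻³.
Positive Δρ: denser below, stable.

+1.02 kg m⁻³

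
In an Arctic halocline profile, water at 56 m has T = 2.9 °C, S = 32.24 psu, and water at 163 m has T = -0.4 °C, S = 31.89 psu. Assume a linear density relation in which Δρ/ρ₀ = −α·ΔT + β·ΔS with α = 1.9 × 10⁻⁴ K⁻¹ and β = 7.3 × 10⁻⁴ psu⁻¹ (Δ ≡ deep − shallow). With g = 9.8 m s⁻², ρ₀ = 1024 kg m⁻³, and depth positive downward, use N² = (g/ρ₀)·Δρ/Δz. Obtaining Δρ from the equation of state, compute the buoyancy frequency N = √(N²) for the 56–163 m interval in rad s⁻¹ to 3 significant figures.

ΔT = -3.3 K, ΔS = -0.35 psu (deep − shallow).
Δρ/ρ₀ = −αΔT + βΔS = 6.27 × 10⁻⁴ − 2.555 × 10⁻⁴ = 3.715 × 10⁻⁴, so Δρ ≈ 0.3804 kg m⁻³.
N² = (g/ρ₀)·Δρ/Δz = g·(Δρ/ρ₀)/Δz = 9.8 × 3.715 × 10⁻⁴ / 107 = 3.4025 × 10⁻⁵ s⁻².
N = √(3.4025 × 10⁻⁵) = 5.8331 × 10⁻³ rad s⁻¹ ≈ 5.83 × 10⁻³ rad s⁻¹.

5.83 × 10⁻³ rad s⁻¹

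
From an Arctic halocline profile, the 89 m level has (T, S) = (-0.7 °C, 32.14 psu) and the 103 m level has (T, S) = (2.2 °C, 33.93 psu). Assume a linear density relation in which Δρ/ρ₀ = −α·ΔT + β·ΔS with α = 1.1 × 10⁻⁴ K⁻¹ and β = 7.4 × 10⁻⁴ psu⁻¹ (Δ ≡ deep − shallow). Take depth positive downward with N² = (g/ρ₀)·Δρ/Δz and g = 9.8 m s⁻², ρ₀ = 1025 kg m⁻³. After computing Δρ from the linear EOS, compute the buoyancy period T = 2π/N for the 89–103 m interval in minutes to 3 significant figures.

ΔT = +2.9 K, ΔS = +1.79 psu (deep − shallow).
Δρ/ρ₀ = −αΔT + βΔS = -3.19 × 10⁻⁴ + 1.3246 × 10⁻³ = 1.0056 × 10⁻³, so Δρ ≈ 1.031 kg m⁻³.
N² = (g/ρ₀)·Δρ/Δz = g·(Δρ/ρ₀)/Δz = 9.8 × 1.0056 × 10⁻³ / 14 = 7.0392 × 10⁻⁴ s⁻².
N = √(7.0392 × 10⁻⁴) = 0.026531 rad s⁻¹ → T = 2π/N = 236.82 s = 3.9470 min ≈ 3.95 min.

3.95 min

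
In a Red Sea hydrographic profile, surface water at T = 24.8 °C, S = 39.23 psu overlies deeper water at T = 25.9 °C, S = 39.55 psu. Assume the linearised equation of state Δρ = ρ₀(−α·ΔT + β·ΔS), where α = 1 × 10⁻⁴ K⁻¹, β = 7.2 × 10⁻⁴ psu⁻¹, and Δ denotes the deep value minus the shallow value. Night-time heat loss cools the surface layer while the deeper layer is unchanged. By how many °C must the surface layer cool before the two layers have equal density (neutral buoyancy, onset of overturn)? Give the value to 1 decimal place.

Neutral buoyancy requires Δρ = 0, i.e. −α(T_deep − T_surf′) + β(S_deep − S_surf) = 0.
T_surf′ = T_deep − (β/α)·ΔS = 25.9 − (7.2 × 10⁻⁴/1 × 10⁻⁴)·(+0.32) = 23.596 °C.
Cooling required: 24.8 − (23.596) = 1.204 °C.

1.2 °C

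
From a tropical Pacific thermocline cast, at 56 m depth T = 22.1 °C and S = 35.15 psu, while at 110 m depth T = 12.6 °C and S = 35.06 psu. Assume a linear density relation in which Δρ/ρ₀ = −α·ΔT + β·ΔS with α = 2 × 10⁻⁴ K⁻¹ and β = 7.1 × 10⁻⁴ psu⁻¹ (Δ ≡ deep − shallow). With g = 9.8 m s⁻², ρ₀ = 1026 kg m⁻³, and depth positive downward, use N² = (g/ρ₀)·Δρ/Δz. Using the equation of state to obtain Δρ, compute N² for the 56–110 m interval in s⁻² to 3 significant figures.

3.33 × 10⁻⁴ s⁻²

ΔT = -9.5 K, ΔS = -0.09 psu (deep − shallow).
Δρ/ρ₀ = −αΔT + βΔS = 1.90 × 10⁻³ − 6.39 × 10⁻⁵ = 1.8361 × 10⁻³, so Δρ ≈ 1.884 kg m⁻³.
N² = (g/ρ₀)·Δρ/Δz = g·(Δρ/ρ₀)/Δz = 9.8 × 1.8361 × 10⁻³ / 54 = 3.3322 × 10⁻⁴ s⁻² ≈ 3.33 × 10⁻⁴ s⁻².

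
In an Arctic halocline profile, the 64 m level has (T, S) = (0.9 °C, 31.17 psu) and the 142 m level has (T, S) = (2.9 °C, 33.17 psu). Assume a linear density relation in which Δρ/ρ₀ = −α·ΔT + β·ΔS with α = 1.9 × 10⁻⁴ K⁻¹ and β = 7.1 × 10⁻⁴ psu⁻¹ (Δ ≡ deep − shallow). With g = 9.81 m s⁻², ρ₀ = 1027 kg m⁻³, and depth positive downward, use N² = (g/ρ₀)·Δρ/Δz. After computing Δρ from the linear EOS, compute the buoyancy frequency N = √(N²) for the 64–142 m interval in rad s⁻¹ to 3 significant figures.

ΔT = +2.0 K, ΔS = +2.00 psu (deep − shallow).
Δρ/ρ₀ = −αΔT + βΔS = -3.80 × 10⁻⁴ + 1.42 × 10⁻³ = 1.04 × 10⁻³, so Δρ ≈ 1.068 kg m⁻³.
N² = (g/ρ₀)·Δρ/Δz = g·(Δρ/ρ₀)/Δz = 9.81 × 1.04 × 10⁻³ / 78 = 1.3080 × 10⁻⁴ s⁻².
N = √(1.3080 × 10⁻⁴) = 0.011437 rad s⁻¹ ≈ 0.0114 rad s⁻¹.

0.0114 rad s⁻¹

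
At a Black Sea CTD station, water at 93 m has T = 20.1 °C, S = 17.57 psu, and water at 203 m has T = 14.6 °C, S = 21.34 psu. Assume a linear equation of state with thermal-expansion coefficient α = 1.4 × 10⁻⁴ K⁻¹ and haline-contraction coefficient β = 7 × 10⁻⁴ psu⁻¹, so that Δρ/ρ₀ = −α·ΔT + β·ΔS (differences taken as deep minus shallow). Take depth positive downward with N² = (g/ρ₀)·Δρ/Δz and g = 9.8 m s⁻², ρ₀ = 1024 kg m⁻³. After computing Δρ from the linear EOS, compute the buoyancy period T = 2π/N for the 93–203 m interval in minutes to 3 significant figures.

6.01 min

ΔT = -5.5 K, ΔS = +3.77 psu (deep − shallow).
Δρ/ρ₀ = −αΔT + βΔS = 7.70 × 10⁻⁴ + 2.639 × 10⁻³ = 3.409 × 10⁻³, so Δρ ≈ 3.491 kg m⁻³.
N² = (g/ρ₀)·Δρ/Δz = g·(Δρ/ρ₀)/Δz = 9.8 × 3.409 × 10⁻³ / 110 = 3.0371 × 10⁻⁴ s⁻².
N = √(3.0371 × 10⁻⁴) = 0.017427 rad s⁻¹ → T = 2π/N = 360.54 s = 6.0090 min ≈ 6.01 min.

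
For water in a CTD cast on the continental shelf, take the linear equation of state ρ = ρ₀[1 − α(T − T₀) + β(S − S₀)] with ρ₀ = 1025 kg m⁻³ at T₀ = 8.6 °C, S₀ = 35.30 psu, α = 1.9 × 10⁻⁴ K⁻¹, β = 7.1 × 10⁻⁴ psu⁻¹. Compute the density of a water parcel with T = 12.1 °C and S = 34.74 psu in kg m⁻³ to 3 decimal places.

T − T₀ = +3.5 K, S − S₀ = -0.56 psu.
Bracket = 1 − α·(+3.5) + β·(-0.56) = 1 + (-1.0626 × 10⁻³) = 0.9989374.
ρ = 1025 × 0.9989374 = 1023.911 kg m⁻³.

1023.911 kg m⁻³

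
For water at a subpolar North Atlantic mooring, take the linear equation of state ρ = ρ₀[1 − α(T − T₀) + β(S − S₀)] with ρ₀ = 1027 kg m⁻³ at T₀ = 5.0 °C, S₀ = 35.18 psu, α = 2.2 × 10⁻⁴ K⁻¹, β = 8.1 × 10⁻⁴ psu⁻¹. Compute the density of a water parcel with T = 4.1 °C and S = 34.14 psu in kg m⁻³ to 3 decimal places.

T − T₀ = -0.9 K, S − S₀ = -1.04 psu.
Bracket = 1 − α·(-0.9) + β·(-1.04) = 1 + (-6.444 × 10⁻⁴) = 0.9993556.
ρ = 1027 × 0.9993556 = 1026.338 kg m⁻³.

1026.338 kg m⁻³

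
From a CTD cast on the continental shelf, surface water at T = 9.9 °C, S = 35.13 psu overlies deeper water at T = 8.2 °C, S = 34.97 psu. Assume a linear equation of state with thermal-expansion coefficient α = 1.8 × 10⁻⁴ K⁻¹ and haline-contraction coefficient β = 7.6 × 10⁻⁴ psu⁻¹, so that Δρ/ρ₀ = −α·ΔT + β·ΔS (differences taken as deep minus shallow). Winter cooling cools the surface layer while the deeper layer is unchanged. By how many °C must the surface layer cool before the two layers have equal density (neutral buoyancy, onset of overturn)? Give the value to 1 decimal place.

1.0 °C

Neutral buoyancy requires Δρ = 0, i.e. −α(T_deep − T_surf′) + β(S_deep − S_surf) = 0.
T_surf′ = T_deep − (β/α)·ΔS = 8.2 − (7.6 × 10⁻⁴/1.8 × 10⁻⁴)·(-0.16) = 8.876 °C.
Cooling required: 9.9 − (8.876) = 1.024 °C.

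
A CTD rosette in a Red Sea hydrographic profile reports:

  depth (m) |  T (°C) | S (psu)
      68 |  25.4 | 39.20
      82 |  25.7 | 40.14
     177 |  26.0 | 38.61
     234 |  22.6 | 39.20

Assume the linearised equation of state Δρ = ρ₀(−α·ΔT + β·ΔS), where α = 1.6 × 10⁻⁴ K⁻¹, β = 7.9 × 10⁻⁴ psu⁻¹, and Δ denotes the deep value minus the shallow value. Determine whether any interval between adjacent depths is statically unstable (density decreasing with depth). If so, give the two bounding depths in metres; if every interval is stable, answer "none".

Evaluate Δρ/ρ₀ = −αΔT + βΔS across each adjacent pair:
  68–82 m: −αΔT+βΔS = −(1.6 × 10⁻⁴)(+0.3)+(7.9 × 10⁻⁴)(+0.94) = 6.9 × 10⁻⁴ → stable
  82–177 m: −αΔT+βΔS = −(1.6 × 10⁻⁴)(+0.3)+(7.9 × 10⁻⁴)(-1.53) = -1.3 × 10⁻³ → UNSTABLE
  177–234 m: −αΔT+βΔS = −(1.6 × 10⁻⁴)(-3.4)+(7.9 × 10⁻⁴)(+0.59) = 1.0 × 10⁻³ → stable
The 82–177 m interval has Δρ < 0: lighter water underlies denser water.

82–177 m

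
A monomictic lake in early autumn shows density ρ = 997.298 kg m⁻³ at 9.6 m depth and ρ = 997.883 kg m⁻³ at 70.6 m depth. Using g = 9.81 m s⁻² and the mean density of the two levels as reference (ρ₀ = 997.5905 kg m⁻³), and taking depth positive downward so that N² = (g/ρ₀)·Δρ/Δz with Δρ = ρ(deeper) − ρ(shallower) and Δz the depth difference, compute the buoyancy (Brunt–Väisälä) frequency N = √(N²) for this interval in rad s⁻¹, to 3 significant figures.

9.71 × 10⁻³ rad s⁻¹

Δρ = 997.883 − 997.298 = 0.585 kg m⁻³ over Δz = 70.6 − 9.6 = 61 m.
N² = (9.81/997.5905) × (0.585/61) = 9.4307 × 10⁻⁵ s⁻².
N = √(9.4307 × 10⁻⁵) = 9.7112 × 10⁻³ rad s⁻¹ ≈ 9.71 × 10⁻³ rad s⁻¹.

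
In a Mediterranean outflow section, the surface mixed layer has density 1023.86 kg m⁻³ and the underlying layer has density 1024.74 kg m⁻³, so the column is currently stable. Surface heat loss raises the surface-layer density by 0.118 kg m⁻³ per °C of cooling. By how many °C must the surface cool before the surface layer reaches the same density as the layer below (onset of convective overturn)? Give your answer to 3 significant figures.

Density deficit of the surface layer: 1024.74 − 1023.86 = 0.88 kg m⁻³.
Required change = 0.88 / 0.118 = 7.46 °C.

7.46 °C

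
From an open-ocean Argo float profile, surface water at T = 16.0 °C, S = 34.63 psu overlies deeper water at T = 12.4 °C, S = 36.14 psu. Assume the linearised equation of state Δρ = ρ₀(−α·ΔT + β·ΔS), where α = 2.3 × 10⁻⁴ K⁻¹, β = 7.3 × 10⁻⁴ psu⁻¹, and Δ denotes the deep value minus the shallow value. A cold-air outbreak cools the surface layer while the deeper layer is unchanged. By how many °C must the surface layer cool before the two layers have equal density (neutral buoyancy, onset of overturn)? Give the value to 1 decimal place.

8.4 °C

Neutral buoyancy requires Δρ = 0, i.e. −α(T_deep − T_surf′) + β(S_deep − S_surf) = 0.
T_surf′ = T_deep − (β/α)·ΔS = 12.4 − (7.3 × 10⁻⁴/2.3 × 10⁻⁴)·(+1.51) = 7.607 °C.
Cooling required: 16.0 − (7.607) = 8.393 °C.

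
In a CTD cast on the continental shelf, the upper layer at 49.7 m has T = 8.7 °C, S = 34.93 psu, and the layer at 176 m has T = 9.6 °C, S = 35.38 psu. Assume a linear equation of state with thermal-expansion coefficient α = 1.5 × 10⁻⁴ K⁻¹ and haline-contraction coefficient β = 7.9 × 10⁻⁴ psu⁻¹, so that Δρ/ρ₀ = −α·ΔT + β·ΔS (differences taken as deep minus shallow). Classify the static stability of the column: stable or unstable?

ΔT = 9.6 − 8.7 = +0.9 K and ΔS = 35.38 − 34.93 = +0.45 psu (deep − shallow).
−αΔT = -1.35 × 10⁻⁴; βΔS = 3.555 × 10⁻⁴; sum Δρ/ρ₀ = 2.205 × 10⁻⁴.
Δρ/ρ₀ > 0, so Δρ > 0: deeper water is denser → statically stable.

stable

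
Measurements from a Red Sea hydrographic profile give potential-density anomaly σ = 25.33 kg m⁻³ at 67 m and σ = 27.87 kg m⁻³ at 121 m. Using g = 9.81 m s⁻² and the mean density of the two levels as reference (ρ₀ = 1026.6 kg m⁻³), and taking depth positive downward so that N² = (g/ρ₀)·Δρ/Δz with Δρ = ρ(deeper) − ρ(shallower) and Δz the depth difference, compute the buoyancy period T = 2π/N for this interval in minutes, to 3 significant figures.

4.94 min

Δρ = 1027.87 − 1025.33 = 2.54 kg m⁻³ over Δz = 121 − 67 = 54 m.
N² = (9.81/1026.6) × (2.54/54) = 4.4948 × 10⁻⁴ s⁻².
N = √(4.4948 × 10⁻⁴) = 0.021201 rad s⁻¹, so T = 2π/N = 296.36 s = 4.9393 min ≈ 4.94 min.
N² > 0, so the interval is statically stable.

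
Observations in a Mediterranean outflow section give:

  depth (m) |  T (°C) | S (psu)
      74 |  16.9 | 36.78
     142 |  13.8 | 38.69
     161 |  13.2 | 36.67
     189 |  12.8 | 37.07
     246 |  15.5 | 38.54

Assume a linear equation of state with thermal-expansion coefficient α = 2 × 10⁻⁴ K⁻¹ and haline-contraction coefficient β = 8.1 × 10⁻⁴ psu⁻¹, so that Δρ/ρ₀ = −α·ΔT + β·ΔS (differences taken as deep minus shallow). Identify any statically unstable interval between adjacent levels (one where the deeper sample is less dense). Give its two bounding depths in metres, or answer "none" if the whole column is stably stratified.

142–161 m

Evaluate Δρ/ρ₀ = −αΔT + βΔS across each adjacent pair:
  74–142 m: −αΔT+βΔS = −(2 × 10⁻⁴)(-3.1)+(8.1 × 10⁻⁴)(+1.91) = 2.2 × 10⁻³ → stable
  142–161 m: −αΔT+βΔS = −(2 × 10⁻⁴)(-0.6)+(8.1 × 10⁻⁴)(-2.02) = -1.5 × 10⁻³ → UNSTABLE
  161–189 m: −αΔT+βΔS = −(2 × 10⁻⁴)(-0.4)+(8.1 × 10⁻⁴)(+0.40) = 4.0 × 10⁻⁴ → stable
  189–246 m: −αΔT+βΔS = −(2 × 10⁻⁴)(+2.7)+(8.1 × 10⁻⁴)(+1.47) = 6.5 × 10⁻⁴ → stable
The 142–161 m interval has Δρ < 0: lighter water underlies denser water.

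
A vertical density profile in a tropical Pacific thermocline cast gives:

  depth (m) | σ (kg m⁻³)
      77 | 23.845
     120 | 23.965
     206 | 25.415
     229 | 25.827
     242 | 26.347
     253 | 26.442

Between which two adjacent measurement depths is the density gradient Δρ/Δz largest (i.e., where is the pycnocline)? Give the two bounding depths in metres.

229–242 m

Compute the density gradient over each adjacent pair:
  77–120 m: Δρ/Δz = 0.120/43 = 2.8 × 10⁻³ kg m⁻⁴
  120–206 m: Δρ/Δz = 1.450/86 = 0.017 kg m⁻⁴
  206–229 m: Δρ/Δz = 0.412/23 = 0.018 kg m⁻⁴
  229–242 m: Δρ/Δz = 0.520/13 = 0.040 kg m⁻⁴
  242–253 m: Δρ/Δz = 0.095/11 = 8.6 × 10⁻³ kg m⁻⁴
The largest gradient is in the 229–242 m interval — the pycnocline.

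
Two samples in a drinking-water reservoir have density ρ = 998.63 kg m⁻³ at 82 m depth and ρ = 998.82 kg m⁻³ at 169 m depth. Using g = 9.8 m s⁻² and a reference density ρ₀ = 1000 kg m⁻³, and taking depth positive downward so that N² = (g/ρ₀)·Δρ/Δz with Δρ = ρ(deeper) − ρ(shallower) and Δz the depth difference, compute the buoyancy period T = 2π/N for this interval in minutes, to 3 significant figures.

22.6 min

Δρ = 998.82 − 998.63 = 0.19 kg m⁻³ over Δz = 169 − 82 = 87 m.
N² = (9.8/1000) × (0.19/87) = 2.1402 × 10⁻⁵ s⁻².
N = √(2.1402 × 10⁻⁵) = 4.6262 × 10⁻³ rad s⁻¹, so T = 2π/N = 1.3582 × 10³ s = 22.637 min ≈ 22.6 min.
Since Δρ > 0 the layer is stably stratified.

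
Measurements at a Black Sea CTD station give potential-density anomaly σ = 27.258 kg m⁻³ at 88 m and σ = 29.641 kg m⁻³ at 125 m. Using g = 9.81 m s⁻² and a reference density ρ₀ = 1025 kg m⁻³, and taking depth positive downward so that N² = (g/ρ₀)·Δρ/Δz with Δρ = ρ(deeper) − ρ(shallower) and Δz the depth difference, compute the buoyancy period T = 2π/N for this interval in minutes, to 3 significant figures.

Δρ = 1029.641 − 1027.258 = 2.383 kg m⁻³ over Δz = 125 − 88 = 37 m.
N² = (9.81/1025) × (2.383/37) = 6.1641 × 10⁻⁴ s⁻².
N = √(6.1641 × 10⁻⁴) = 0.024828 rad s⁻¹, so T = 2π/N = 253.07 s = 4.2178 min ≈ 4.22 min.

4.22 min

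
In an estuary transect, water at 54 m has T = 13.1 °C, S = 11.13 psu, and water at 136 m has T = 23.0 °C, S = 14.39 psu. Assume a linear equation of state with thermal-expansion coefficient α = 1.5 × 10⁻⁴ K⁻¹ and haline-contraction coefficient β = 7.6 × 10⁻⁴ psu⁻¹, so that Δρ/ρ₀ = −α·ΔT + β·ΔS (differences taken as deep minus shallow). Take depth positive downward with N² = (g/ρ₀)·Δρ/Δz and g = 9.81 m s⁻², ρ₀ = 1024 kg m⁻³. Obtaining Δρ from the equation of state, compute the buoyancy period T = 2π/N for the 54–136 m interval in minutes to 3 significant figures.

ΔT = +9.9 K, ΔS = +3.26 psu (deep − shallow).
Δρ/ρ₀ = −αΔT + βΔS = -1.485 × 10⁻³ + 2.4776 × 10⁻³ = 9.926 × 10⁻⁴, so Δρ ≈ 1.016 kg m⁻³.
N² = (g/ρ₀)·Δρ/Δz = g·(Δρ/ρ₀)/Δz = 9.81 × 9.926 × 10⁻⁴ / 82 = 1.1875 × 10⁻⁴ s⁻².
N = √(1.1875 × 10⁻⁴) = 0.010897 rad s⁻¹ → T = 2π/N = 576.60 s = 9.6100 min ≈ 9.61 min.

9.61 min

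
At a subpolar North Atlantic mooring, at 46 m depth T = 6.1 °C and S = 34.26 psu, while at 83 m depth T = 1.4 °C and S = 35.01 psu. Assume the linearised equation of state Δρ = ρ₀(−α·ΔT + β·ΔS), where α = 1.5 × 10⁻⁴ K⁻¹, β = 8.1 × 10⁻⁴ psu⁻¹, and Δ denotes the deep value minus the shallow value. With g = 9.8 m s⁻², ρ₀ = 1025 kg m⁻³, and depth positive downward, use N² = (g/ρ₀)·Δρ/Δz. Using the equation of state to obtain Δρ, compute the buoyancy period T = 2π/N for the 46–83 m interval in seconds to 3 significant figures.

ΔT = -4.7 K, ΔS = +0.75 psu (deep − shallow).
Δρ/ρ₀ = −αΔT + βΔS = 7.05 × 10⁻⁴ + 6.075 × 10⁻⁴ = 1.3125 × 10⁻³, so Δρ ≈ 1.345 kg m⁻³.
N² = (g/ρ₀)·Δρ/Δz = g·(Δρ/ρ₀)/Δz = 9.8 × 1.3125 × 10⁻³ / 37 = 3.4764 × 10⁻⁴ s⁻².
N = √(3.4764 × 10⁻⁴) = 0.018645 rad s⁻¹ → T = 2π/N = 336.99 s ≈ 337 s.

337 s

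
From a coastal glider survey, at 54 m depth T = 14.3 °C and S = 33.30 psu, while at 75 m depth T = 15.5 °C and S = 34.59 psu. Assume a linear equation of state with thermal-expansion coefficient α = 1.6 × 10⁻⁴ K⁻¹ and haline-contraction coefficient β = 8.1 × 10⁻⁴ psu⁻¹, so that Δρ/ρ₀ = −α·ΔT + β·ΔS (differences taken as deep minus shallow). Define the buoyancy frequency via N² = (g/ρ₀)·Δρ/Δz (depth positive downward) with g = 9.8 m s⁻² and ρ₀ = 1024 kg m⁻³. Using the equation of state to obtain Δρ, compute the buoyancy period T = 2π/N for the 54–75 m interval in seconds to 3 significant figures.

ΔT = +1.2 K, ΔS = +1.29 psu (deep − shallow).
Δρ/ρ₀ = −αΔT + βΔS = -1.92 × 10⁻⁴ + 1.0449 × 10⁻³ = 8.529 × 10⁻⁴, so Δρ ≈ 0.8734 kg m⁻³.
N² = (g/ρ₀)·Δρ/Δz = g·(Δρ/ρ₀)/Δz = 9.8 × 8.529 × 10⁻⁴ / 21 = 3.9802 × 10⁻⁴ s⁻².
N = √(3.9802 × 10⁻⁴) = 0.019950 rad s⁻¹ → T = 2π/N = 314.95 s ≈ 315 s.

315 s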